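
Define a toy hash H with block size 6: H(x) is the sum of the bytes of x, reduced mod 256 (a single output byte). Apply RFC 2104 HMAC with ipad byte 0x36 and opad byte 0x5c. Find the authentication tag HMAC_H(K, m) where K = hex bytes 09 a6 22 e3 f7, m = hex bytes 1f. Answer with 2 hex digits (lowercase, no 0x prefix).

61

Key hex bytes 09 a6 22 e3 f7 is 5 bytes ≤ B = 6; zero-pad to 6 bytes: K' = 09 a6 22 e3 f7 00.
K' ⊕ ipad = 3f 90 14 d5 c1 36.  K' ⊕ opad = 55 fa 7e bf ab 5c.
Inner input = (K'⊕ipad) ∥ m = 3f 90 14 d5 c1 36 ∥ 1f.
Inner hash: sum = 63+144+20+213+193+54+31 = 718; mod 256 = 206 → ce.
Outer input = (K'⊕opad) ∥ inner = 55 fa 7e bf ab 5c ∥ ce.
Outer hash (tag): sum = 85+250+126+191+171+92+206 = 1121; mod 256 = 97 → 61.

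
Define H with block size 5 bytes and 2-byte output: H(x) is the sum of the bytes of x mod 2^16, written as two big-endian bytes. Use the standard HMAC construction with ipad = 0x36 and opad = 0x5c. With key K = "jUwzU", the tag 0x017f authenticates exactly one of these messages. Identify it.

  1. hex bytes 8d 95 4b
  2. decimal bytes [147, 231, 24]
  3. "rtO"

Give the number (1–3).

Key "jUwzU" = 6a 55 77 7a 55 is exactly B = 5 bytes: K' = 6a 55 77 7a 55.
K' ⊕ ipad = 5c 63 41 4c 63; K' ⊕ opad = 36 09 2b 26 09.
m1: inner = H(5c 63 41 4c 63 8d 95 4b) = 03 1c; tag = H(36 09 2b 26 09 03 1c) = 00b8
m2: inner = H(5c 63 41 4c 63 93 e7 18) = 03 41; tag = H(36 09 2b 26 09 03 41) = 00dd
m3: inner = H(5c 63 41 4c 63 72 74 4f) = 02 e4; tag = H(36 09 2b 26 09 02 e4) = 017f ← matches

3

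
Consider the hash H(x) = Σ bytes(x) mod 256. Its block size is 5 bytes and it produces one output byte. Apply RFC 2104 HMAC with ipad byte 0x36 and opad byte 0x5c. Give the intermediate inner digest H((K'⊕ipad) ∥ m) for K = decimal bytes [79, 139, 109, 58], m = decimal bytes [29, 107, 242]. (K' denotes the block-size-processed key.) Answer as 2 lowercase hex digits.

4d

Key decimal bytes [79, 139, 109, 58] = 4f 8b 6d 3a is 4 bytes ≤ B = 5; zero-pad to 5 bytes: K' = 4f 8b 6d 3a 00.
K' ⊕ ipad = 79 bd 5b 0c 36.
Inner input = 79 bd 5b 0c 36 ∥ 1d 6b f2.
Inner hash: sum = 121+189+91+12+54+29+107+242 = 845; mod 256 = 77 → 4d.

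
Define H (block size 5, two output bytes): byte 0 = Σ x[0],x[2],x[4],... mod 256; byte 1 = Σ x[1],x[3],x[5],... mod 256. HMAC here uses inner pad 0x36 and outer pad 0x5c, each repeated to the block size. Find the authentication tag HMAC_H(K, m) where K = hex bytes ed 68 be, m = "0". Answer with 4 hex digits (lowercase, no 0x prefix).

b329

Key hex bytes ed 68 be is 3 bytes ≤ B = 5; zero-pad to 5 bytes: K' = ed 68 be 00 00.
K' ⊕ ipad = db 5e 88 36 36.  K' ⊕ opad = b1 34 e2 5c 5c.
Inner input = (K'⊕ipad) ∥ m = db 5e 88 36 36 ∥ 30.
Inner hash: even-index sum = 409 mod 256 = 153; odd-index sum = 196 mod 256 = 196 → 99 c4.
Outer input = (K'⊕opad) ∥ inner = b1 34 e2 5c 5c ∥ 99 c4.
Outer hash (tag): even-index sum = 691 mod 256 = 179; odd-index sum = 297 mod 256 = 41 → b3 29.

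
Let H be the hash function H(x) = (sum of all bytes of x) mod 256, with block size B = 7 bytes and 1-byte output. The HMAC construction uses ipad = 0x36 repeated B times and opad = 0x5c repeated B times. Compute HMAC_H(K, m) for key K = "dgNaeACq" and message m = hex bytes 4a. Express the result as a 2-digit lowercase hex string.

Key "dgNaeACq" = 64 67 4e 61 65 41 43 71 is 8 bytes > B = 7, so hash it first: H(key) = d4, then zero-pad to 7 bytes: K' = d4 00 00 00 00 00 00.
K' ⊕ ipad = e2 36 36 36 36 36 36.  K' ⊕ opad = 88 5c 5c 5c 5c 5c 5c.
Inner input = (K'⊕ipad) ∥ m = e2 36 36 36 36 36 36 ∥ 4a.
Inner hash: sum = 226+54+54+54+54+54+54+74 = 624; mod 256 = 112 → 70.
Outer input = (K'⊕opad) ∥ inner = 88 5c 5c 5c 5c 5c 5c ∥ 70.
Outer hash (tag): sum = 136+92+92+92+92+92+92+112 = 800; mod 256 = 32 → 20.

20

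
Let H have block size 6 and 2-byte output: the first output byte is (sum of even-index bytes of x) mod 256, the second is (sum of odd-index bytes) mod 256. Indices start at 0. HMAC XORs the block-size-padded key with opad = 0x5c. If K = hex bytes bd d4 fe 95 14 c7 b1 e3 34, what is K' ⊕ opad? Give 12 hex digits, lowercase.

e84f5c5c5c5c

Key hex bytes bd d4 fe 95 14 c7 b1 e3 34 is 9 bytes > B = 6, so hash it first: H(key) = b4 13, then zero-pad to 6 bytes: K' = b4 13 00 00 00 00.
XOR each byte with 0x5c: b4⊕5c=e8, 13⊕5c=4f, 00⊕5c=5c, 00⊕5c=5c, 00⊕5c=5c, 00⊕5c=5c.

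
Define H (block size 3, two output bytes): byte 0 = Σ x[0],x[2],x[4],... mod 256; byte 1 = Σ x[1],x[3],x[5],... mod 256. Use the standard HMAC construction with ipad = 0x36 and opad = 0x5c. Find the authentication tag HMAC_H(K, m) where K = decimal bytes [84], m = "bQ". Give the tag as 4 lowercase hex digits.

Key decimal bytes [84] = 54 is 1 byte ≤ B = 3; zero-pad to 3 bytes: K' = 54 00 00.
K' ⊕ ipad = 62 36 36.  K' ⊕ opad = 08 5c 5c.
Inner input = (K'⊕ipad) ∥ m = 62 36 36 ∥ 62 51.
Inner hash: even-index sum = 233 mod 256 = 233; odd-index sum = 152 mod 256 = 152 → e9 98.
Outer input = (K'⊕opad) ∥ inner = 08 5c 5c ∥ e9 98.
Outer hash (tag): even-index sum = 252 mod 256 = 252; odd-index sum = 325 mod 256 = 69 → fc 45.

fc45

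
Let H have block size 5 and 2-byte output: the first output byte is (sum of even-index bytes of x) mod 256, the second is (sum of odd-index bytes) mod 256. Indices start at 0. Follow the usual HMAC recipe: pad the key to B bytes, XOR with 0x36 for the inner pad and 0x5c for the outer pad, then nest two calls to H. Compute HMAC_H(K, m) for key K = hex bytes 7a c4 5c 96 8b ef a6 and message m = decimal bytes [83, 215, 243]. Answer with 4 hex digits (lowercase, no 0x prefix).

0ee5

Key hex bytes 7a c4 5c 96 8b ef a6 is 7 bytes > B = 5, so hash it first: H(key) = 07 49, then zero-pad to 5 bytes: K' = 07 49 00 00 00.
K' ⊕ ipad = 31 7f 36 36 36.  K' ⊕ opad = 5b 15 5c 5c 5c.
Inner input = (K'⊕ipad) ∥ m = 31 7f 36 36 36 ∥ 53 d7 f3.
Inner hash: even-index sum = 372 mod 256 = 116; odd-index sum = 507 mod 256 = 251 → 74 fb.
Outer input = (K'⊕opad) ∥ inner = 5b 15 5c 5c 5c ∥ 74 fb.
Outer hash (tag): even-index sum = 526 mod 256 = 14; odd-index sum = 229 mod 256 = 229 → 0e e5.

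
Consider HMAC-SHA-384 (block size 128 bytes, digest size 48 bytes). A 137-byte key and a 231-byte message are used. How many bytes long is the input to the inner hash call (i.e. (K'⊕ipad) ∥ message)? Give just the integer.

Key is 137 > 128 bytes, so it is hashed to 48 bytes then zero-padded to 128: |K'| = 128.
Inner input = (K'⊕ipad) ∥ m → 128 + 231 = 359 bytes.

359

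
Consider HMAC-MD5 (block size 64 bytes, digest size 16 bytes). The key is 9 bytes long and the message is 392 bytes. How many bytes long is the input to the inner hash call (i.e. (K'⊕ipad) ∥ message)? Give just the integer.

Key is 9 ≤ 64 bytes, zero-padded: |K'| = 64.
Inner input = (K'⊕ipad) ∥ m → 64 + 392 = 456 bytes.

456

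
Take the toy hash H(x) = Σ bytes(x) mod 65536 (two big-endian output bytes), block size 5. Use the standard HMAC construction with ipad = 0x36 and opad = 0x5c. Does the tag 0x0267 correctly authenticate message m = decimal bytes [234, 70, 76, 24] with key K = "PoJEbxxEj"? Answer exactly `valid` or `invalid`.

Key "PoJEbxxEj" = 50 6f 4a 45 62 78 78 45 6a is 9 bytes > B = 5, so hash it first: H(key) = 03 4f, then zero-pad to 5 bytes: K' = 03 4f 00 00 00.
K' ⊕ ipad = 35 79 36 36 36; K' ⊕ opad = 5f 13 5c 5c 5c.
Inner hash: sum = 53+121+54+54+54+234+70+76+24 = 740 → 02 e4.
Outer hash (recomputed tag): sum = 95+19+92+92+92+2+228 = 620 → 02 6c.
Recomputed tag = 026c; claimed = 0267 → mismatch.

invalid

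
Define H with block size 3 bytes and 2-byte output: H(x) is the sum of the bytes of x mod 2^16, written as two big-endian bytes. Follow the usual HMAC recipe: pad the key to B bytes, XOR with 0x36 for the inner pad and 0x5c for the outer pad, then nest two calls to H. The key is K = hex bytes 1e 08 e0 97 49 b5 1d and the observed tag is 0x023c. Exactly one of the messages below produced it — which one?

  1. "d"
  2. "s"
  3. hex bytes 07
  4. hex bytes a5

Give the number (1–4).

Key hex bytes 1e 08 e0 97 49 b5 1d is 7 bytes > B = 3, so hash it first: H(key) = 02 b8, then zero-pad to 3 bytes: K' = 02 b8 00.
K' ⊕ ipad = 34 8e 36; K' ⊕ opad = 5e e4 5c.
m1: inner = H(34 8e 36 64) = 01 5c; tag = H(5e e4 5c 01 5c) = 01fb
m2: inner = H(34 8e 36 73) = 01 6b; tag = H(5e e4 5c 01 6b) = 020a
m3: inner = H(34 8e 36 07) = 00 ff; tag = H(5e e4 5c 00 ff) = 029d
m4: inner = H(34 8e 36 a5) = 01 9d; tag = H(5e e4 5c 01 9d) = 023c ← matches

4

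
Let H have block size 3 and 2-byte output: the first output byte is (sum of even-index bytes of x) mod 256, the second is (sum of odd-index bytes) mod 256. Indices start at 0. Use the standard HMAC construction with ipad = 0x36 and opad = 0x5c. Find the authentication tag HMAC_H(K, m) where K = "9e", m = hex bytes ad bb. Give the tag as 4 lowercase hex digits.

c139

Key "9e" = 39 65 is 2 bytes ≤ B = 3; zero-pad to 3 bytes: K' = 39 65 00.
K' ⊕ ipad = 0f 53 36.  K' ⊕ opad = 65 39 5c.
Inner input = (K'⊕ipad) ∥ m = 0f 53 36 ∥ ad bb.
Inner hash: even-index sum = 256 mod 256 = 0; odd-index sum = 256 mod 256 = 0 → 00 00.
Outer input = (K'⊕opad) ∥ inner = 65 39 5c ∥ 00 00.
Outer hash (tag): even-index sum = 193 mod 256 = 193; odd-index sum = 57 mod 256 = 57 → c1 39.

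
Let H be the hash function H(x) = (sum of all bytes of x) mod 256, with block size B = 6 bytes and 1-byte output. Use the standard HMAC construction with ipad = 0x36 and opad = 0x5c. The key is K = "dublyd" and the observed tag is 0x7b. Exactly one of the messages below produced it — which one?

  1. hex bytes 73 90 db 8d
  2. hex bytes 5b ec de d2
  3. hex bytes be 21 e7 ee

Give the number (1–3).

1

Key "dublyd" = 64 75 62 6c 79 64 is exactly B = 6 bytes: K' = 64 75 62 6c 79 64.
K' ⊕ ipad = 52 43 54 5a 4f 52; K' ⊕ opad = 38 29 3e 30 25 38.
m1: inner = H(52 43 54 5a 4f 52 73 90 db 8d) = 4f; tag = H(38 29 3e 30 25 38 4f) = 7b ← matches
m2: inner = H(52 43 54 5a 4f 52 5b ec de d2) = db; tag = H(38 29 3e 30 25 38 db) = 07
m3: inner = H(52 43 54 5a 4f 52 be 21 e7 ee) = 98; tag = H(38 29 3e 30 25 38 98) = c4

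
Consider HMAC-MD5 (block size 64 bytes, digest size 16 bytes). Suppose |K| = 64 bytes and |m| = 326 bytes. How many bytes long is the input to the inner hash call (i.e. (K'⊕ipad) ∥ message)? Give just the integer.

390

Key is 64 ≤ 64 bytes, zero-padded: |K'| = 64.
Inner input = (K'⊕ipad) ∥ m → 64 + 326 = 390 bytes.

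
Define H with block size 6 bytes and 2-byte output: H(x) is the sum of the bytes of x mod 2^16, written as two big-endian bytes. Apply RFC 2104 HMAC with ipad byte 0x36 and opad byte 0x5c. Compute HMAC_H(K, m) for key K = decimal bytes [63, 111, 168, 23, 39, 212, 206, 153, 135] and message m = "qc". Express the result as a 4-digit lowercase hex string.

0212

Key decimal bytes [63, 111, 168, 23, 39, 212, 206, 153, 135] = 3f 6f a8 17 27 d4 ce 99 87 is 9 bytes > B = 6, so hash it first: H(key) = 04 56, then zero-pad to 6 bytes: K' = 04 56 00 00 00 00.
K' ⊕ ipad = 32 60 36 36 36 36.  K' ⊕ opad = 58 0a 5c 5c 5c 5c.
Inner input = (K'⊕ipad) ∥ m = 32 60 36 36 36 36 ∥ 71 63.
Inner hash: sum = 50+96+54+54+54+54+113+99 = 574 → 02 3e.
Outer input = (K'⊕opad) ∥ inner = 58 0a 5c 5c 5c 5c ∥ 02 3e.
Outer hash (tag): sum = 88+10+92+92+92+92+2+62 = 530 → 02 12.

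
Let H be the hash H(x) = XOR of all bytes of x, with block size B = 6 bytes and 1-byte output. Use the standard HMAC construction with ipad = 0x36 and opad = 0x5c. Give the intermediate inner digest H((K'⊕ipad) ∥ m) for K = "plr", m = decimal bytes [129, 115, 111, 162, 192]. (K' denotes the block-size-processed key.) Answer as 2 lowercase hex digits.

91

Key "plr" = 70 6c 72 is 3 bytes ≤ B = 6; zero-pad to 6 bytes: K' = 70 6c 72 00 00 00.
K' ⊕ ipad = 46 5a 44 36 36 36.
Inner input = 46 5a 44 36 36 36 ∥ 81 73 6f a2 c0.
Inner hash: XOR 46⊕5a⊕44⊕36⊕36⊕36⊕81⊕73⊕6f⊕a2⊕c0 = 91.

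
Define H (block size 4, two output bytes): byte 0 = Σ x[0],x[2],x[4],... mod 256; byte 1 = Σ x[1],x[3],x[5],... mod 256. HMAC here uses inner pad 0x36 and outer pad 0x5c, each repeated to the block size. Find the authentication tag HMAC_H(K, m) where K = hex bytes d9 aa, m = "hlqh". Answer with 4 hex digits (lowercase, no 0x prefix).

dff8

Key hex bytes d9 aa is 2 bytes ≤ B = 4; zero-pad to 4 bytes: K' = d9 aa 00 00.
K' ⊕ ipad = ef 9c 36 36.  K' ⊕ opad = 85 f6 5c 5c.
Inner input = (K'⊕ipad) ∥ m = ef 9c 36 36 ∥ 68 6c 71 68.
Inner hash: even-index sum = 510 mod 256 = 254; odd-index sum = 422 mod 256 = 166 → fe a6.
Outer input = (K'⊕opad) ∥ inner = 85 f6 5c 5c ∥ fe a6.
Outer hash (tag): even-index sum = 479 mod 256 = 223; odd-index sum = 504 mod 256 = 248 → df f8.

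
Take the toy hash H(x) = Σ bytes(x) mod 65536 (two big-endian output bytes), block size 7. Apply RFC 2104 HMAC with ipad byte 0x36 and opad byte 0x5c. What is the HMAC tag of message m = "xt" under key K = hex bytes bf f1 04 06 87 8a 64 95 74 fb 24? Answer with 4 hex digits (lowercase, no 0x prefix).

02c0

Key hex bytes bf f1 04 06 87 8a 64 95 74 fb 24 is 11 bytes > B = 7, so hash it first: H(key) = 05 57, then zero-pad to 7 bytes: K' = 05 57 00 00 00 00 00.
K' ⊕ ipad = 33 61 36 36 36 36 36.  K' ⊕ opad = 59 0b 5c 5c 5c 5c 5c.
Inner input = (K'⊕ipad) ∥ m = 33 61 36 36 36 36 36 ∥ 78 74.
Inner hash: sum = 51+97+54+54+54+54+54+120+116 = 654 → 02 8e.
Outer input = (K'⊕opad) ∥ inner = 59 0b 5c 5c 5c 5c 5c ∥ 02 8e.
Outer hash (tag): sum = 89+11+92+92+92+92+92+2+142 = 704 → 02 c0.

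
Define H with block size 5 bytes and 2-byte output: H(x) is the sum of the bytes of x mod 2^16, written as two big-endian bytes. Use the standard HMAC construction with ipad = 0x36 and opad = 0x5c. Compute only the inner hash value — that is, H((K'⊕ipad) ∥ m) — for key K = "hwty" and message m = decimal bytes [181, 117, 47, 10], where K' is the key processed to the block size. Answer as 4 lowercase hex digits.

02c9

Key "hwty" = 68 77 74 79 is 4 bytes ≤ B = 5; zero-pad to 5 bytes: K' = 68 77 74 79 00.
K' ⊕ ipad = 5e 41 42 4f 36.
Inner input = 5e 41 42 4f 36 ∥ b5 75 2f 0a.
Inner hash: sum = 94+65+66+79+54+181+117+47+10 = 713 → 02 c9.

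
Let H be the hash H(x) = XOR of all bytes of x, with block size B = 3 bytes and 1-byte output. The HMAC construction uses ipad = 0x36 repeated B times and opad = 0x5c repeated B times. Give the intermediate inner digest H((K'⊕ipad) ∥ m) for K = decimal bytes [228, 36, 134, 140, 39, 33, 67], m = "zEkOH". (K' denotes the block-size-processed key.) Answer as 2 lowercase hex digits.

Key decimal bytes [228, 36, 134, 140, 39, 33, 67] = e4 24 86 8c 27 21 43 is 7 bytes > B = 3, so hash it first: H(key) = 8f, then zero-pad to 3 bytes: K' = 8f 00 00.
K' ⊕ ipad = b9 36 36.
Inner input = b9 36 36 ∥ 7a 45 6b 4f 48.
Inner hash: XOR b9⊕36⊕36⊕7a⊕45⊕6b⊕4f⊕48 = ea.

ea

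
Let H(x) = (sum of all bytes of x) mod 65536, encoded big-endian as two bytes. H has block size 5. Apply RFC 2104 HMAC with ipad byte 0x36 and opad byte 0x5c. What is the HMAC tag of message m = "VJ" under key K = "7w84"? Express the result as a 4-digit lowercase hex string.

01e7

Key "7w84" = 37 77 38 34 is 4 bytes ≤ B = 5; zero-pad to 5 bytes: K' = 37 77 38 34 00.
K' ⊕ ipad = 01 41 0e 02 36.  K' ⊕ opad = 6b 2b 64 68 5c.
Inner input = (K'⊕ipad) ∥ m = 01 41 0e 02 36 ∥ 56 4a.
Inner hash: sum = 1+65+14+2+54+86+74 = 296 → 01 28.
Outer input = (K'⊕opad) ∥ inner = 6b 2b 64 68 5c ∥ 01 28.
Outer hash (tag): sum = 107+43+100+104+92+1+40 = 487 → 01 e7.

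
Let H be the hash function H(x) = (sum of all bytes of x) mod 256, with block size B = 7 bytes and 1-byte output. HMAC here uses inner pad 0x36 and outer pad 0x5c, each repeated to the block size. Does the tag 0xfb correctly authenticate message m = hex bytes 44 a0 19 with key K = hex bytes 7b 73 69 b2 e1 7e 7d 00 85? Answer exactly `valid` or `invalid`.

Key hex bytes 7b 73 69 b2 e1 7e 7d 00 85 is 9 bytes > B = 7, so hash it first: H(key) = 6a, then zero-pad to 7 bytes: K' = 6a 00 00 00 00 00 00.
K' ⊕ ipad = 5c 36 36 36 36 36 36; K' ⊕ opad = 36 5c 5c 5c 5c 5c 5c.
Inner hash: sum = 92+54+54+54+54+54+54+68+160+25 = 669; mod 256 = 157 → 9d.
Outer hash (recomputed tag): sum = 54+92+92+92+92+92+92+157 = 763; mod 256 = 251 → fb.
Recomputed tag = fb; claimed = fb → match.

valid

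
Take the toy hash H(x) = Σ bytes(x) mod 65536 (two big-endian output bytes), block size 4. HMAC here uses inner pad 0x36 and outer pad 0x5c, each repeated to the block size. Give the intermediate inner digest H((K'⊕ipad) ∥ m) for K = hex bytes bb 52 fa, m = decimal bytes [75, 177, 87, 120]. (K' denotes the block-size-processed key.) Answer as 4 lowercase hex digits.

Key hex bytes bb 52 fa is 3 bytes ≤ B = 4; zero-pad to 4 bytes: K' = bb 52 fa 00.
K' ⊕ ipad = 8d 64 cc 36.
Inner input = 8d 64 cc 36 ∥ 4b b1 57 78.
Inner hash: sum = 141+100+204+54+75+177+87+120 = 958 → 03 be.

03be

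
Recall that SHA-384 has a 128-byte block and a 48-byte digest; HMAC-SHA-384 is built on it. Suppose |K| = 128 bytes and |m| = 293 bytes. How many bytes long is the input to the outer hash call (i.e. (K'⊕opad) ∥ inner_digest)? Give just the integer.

Key is 128 ≤ 128 bytes, zero-padded: |K'| = 128.
Outer input = (K'⊕opad) ∥ H(inner) → 128 + 48 = 176 bytes.

176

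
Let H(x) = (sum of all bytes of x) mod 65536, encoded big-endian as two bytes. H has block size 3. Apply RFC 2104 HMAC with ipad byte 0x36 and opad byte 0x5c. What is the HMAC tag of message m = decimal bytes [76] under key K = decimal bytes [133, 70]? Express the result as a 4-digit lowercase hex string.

01f5

Key decimal bytes [133, 70] = 85 46 is 2 bytes ≤ B = 3; zero-pad to 3 bytes: K' = 85 46 00.
K' ⊕ ipad = b3 70 36.  K' ⊕ opad = d9 1a 5c.
Inner input = (K'⊕ipad) ∥ m = b3 70 36 ∥ 4c.
Inner hash: sum = 179+112+54+76 = 421 → 01 a5.
Outer input = (K'⊕opad) ∥ inner = d9 1a 5c ∥ 01 a5.
Outer hash (tag): sum = 217+26+92+1+165 = 501 → 01 f5.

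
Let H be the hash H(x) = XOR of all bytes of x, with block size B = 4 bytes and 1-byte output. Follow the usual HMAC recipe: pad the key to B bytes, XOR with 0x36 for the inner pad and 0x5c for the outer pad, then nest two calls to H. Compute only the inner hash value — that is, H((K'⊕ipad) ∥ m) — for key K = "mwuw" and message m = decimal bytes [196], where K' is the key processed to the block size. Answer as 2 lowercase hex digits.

Key "mwuw" = 6d 77 75 77 is exactly B = 4 bytes: K' = 6d 77 75 77.
K' ⊕ ipad = 5b 41 43 41.
Inner input = 5b 41 43 41 ∥ c4.
Inner hash: XOR 5b⊕41⊕43⊕41⊕c4 = dc.

dc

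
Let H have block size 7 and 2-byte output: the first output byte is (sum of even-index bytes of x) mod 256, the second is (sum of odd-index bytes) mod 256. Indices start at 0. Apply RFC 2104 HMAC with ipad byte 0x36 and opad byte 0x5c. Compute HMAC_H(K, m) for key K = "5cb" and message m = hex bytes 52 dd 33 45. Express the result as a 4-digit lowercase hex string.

Key "5cb" = 35 63 62 is 3 bytes ≤ B = 7; zero-pad to 7 bytes: K' = 35 63 62 00 00 00 00.
K' ⊕ ipad = 03 55 54 36 36 36 36.  K' ⊕ opad = 69 3f 3e 5c 5c 5c 5c.
Inner input = (K'⊕ipad) ∥ m = 03 55 54 36 36 36 36 ∥ 52 dd 33 45.
Inner hash: even-index sum = 485 mod 256 = 229; odd-index sum = 326 mod 256 = 70 → e5 46.
Outer input = (K'⊕opad) ∥ inner = 69 3f 3e 5c 5c 5c 5c ∥ e5 46.
Outer hash (tag): even-index sum = 421 mod 256 = 165; odd-index sum = 476 mod 256 = 220 → a5 dc.

a5dc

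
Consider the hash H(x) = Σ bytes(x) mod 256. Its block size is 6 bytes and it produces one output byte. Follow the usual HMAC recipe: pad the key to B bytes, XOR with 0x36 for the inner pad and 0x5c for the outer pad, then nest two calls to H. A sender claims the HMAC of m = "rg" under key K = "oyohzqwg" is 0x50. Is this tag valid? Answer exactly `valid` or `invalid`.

invalid

Key "oyohzqwg" = 6f 79 6f 68 7a 71 77 67 is 8 bytes > B = 6, so hash it first: H(key) = 88, then zero-pad to 6 bytes: K' = 88 00 00 00 00 00.
K' ⊕ ipad = be 36 36 36 36 36; K' ⊕ opad = d4 5c 5c 5c 5c 5c.
Inner hash: sum = 190+54+54+54+54+54+114+103 = 677; mod 256 = 165 → a5.
Outer hash (recomputed tag): sum = 212+92+92+92+92+92+165 = 837; mod 256 = 69 → 45.
Recomputed tag = 45; claimed = 50 → mismatch.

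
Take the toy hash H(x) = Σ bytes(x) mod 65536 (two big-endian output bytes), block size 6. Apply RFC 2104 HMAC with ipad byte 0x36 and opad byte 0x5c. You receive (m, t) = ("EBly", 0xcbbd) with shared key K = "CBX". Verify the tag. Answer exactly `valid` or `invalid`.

Key "CBX" = 43 42 58 is 3 bytes ≤ B = 6; zero-pad to 6 bytes: K' = 43 42 58 00 00 00.
K' ⊕ ipad = 75 74 6e 36 36 36; K' ⊕ opad = 1f 1e 04 5c 5c 5c.
Inner hash: sum = 117+116+110+54+54+54+69+66+108+121 = 869 → 03 65.
Outer hash (recomputed tag): sum = 31+30+4+92+92+92+3+101 = 445 → 01 bd.
Recomputed tag = 01bd; claimed = cbbd → mismatch.

invalid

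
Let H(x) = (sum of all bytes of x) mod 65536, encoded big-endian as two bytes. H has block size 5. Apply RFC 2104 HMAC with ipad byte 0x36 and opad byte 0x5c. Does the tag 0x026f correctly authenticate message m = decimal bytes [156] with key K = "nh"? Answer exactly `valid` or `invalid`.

Key "nh" = 6e 68 is 2 bytes ≤ B = 5; zero-pad to 5 bytes: K' = 6e 68 00 00 00.
K' ⊕ ipad = 58 5e 36 36 36; K' ⊕ opad = 32 34 5c 5c 5c.
Inner hash: sum = 88+94+54+54+54+156 = 500 → 01 f4.
Outer hash (recomputed tag): sum = 50+52+92+92+92+1+244 = 623 → 02 6f.
Recomputed tag = 026f; claimed = 026f → match.

valid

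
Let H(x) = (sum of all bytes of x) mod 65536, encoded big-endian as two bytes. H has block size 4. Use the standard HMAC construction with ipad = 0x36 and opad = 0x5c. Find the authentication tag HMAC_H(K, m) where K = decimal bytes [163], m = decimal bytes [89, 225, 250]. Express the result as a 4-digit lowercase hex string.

Key decimal bytes [163] = a3 is 1 byte ≤ B = 4; zero-pad to 4 bytes: K' = a3 00 00 00.
K' ⊕ ipad = 95 36 36 36.  K' ⊕ opad = ff 5c 5c 5c.
Inner input = (K'⊕ipad) ∥ m = 95 36 36 36 ∥ 59 e1 fa.
Inner hash: sum = 149+54+54+54+89+225+250 = 875 → 03 6b.
Outer input = (K'⊕opad) ∥ inner = ff 5c 5c 5c ∥ 03 6b.
Outer hash (tag): sum = 255+92+92+92+3+107 = 641 → 02 81.

0281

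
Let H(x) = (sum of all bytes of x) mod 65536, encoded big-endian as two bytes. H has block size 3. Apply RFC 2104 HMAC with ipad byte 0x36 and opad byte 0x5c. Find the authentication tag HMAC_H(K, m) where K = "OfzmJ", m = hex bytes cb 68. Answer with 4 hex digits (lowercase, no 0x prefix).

01e5

Key "OfzmJ" = 4f 66 7a 6d 4a is 5 bytes > B = 3, so hash it first: H(key) = 01 e6, then zero-pad to 3 bytes: K' = 01 e6 00.
K' ⊕ ipad = 37 d0 36.  K' ⊕ opad = 5d ba 5c.
Inner input = (K'⊕ipad) ∥ m = 37 d0 36 ∥ cb 68.
Inner hash: sum = 55+208+54+203+104 = 624 → 02 70.
Outer input = (K'⊕opad) ∥ inner = 5d ba 5c ∥ 02 70.
Outer hash (tag): sum = 93+186+92+2+112 = 485 → 01 e5.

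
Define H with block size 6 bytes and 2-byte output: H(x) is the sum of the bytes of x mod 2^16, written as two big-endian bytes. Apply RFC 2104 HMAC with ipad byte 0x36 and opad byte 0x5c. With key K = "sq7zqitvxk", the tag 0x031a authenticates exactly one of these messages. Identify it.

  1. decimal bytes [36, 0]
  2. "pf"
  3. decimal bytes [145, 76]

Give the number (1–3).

3

Key "sq7zqitvxk" = 73 71 37 7a 71 69 74 76 78 6b is 10 bytes > B = 6, so hash it first: H(key) = 04 3c, then zero-pad to 6 bytes: K' = 04 3c 00 00 00 00.
K' ⊕ ipad = 32 0a 36 36 36 36; K' ⊕ opad = 58 60 5c 5c 5c 5c.
m1: inner = H(32 0a 36 36 36 36 24 00) = 01 38; tag = H(58 60 5c 5c 5c 5c 01 38) = 0261
m2: inner = H(32 0a 36 36 36 36 70 66) = 01 ea; tag = H(58 60 5c 5c 5c 5c 01 ea) = 0313
m3: inner = H(32 0a 36 36 36 36 91 4c) = 01 f1; tag = H(58 60 5c 5c 5c 5c 01 f1) = 031a ← matches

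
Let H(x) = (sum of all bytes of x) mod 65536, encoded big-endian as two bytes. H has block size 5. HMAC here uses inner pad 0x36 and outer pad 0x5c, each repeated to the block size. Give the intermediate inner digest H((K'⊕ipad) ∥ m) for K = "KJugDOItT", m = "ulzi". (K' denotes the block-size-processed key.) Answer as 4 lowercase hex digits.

Key "KJugDOItT" = 4b 4a 75 67 44 4f 49 74 54 is 9 bytes > B = 5, so hash it first: H(key) = 03 15, then zero-pad to 5 bytes: K' = 03 15 00 00 00.
K' ⊕ ipad = 35 23 36 36 36.
Inner input = 35 23 36 36 36 ∥ 75 6c 7a 69.
Inner hash: sum = 53+35+54+54+54+117+108+122+105 = 702 → 02 be.

02be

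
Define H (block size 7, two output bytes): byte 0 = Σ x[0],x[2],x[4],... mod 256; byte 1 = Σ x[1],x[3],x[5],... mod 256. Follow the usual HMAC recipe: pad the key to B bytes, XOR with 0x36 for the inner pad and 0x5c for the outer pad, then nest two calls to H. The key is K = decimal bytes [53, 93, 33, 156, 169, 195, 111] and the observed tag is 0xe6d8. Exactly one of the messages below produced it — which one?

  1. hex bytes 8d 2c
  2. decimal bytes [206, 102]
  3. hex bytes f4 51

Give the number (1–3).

Key decimal bytes [53, 93, 33, 156, 169, 195, 111] = 35 5d 21 9c a9 c3 6f is exactly B = 7 bytes: K' = 35 5d 21 9c a9 c3 6f.
K' ⊕ ipad = 03 6b 17 aa 9f f5 59; K' ⊕ opad = 69 01 7d c0 f5 9f 33.
m1: inner = H(03 6b 17 aa 9f f5 59 8d 2c) = 3e 97; tag = H(69 01 7d c0 f5 9f 33 3e 97) = a59e
m2: inner = H(03 6b 17 aa 9f f5 59 ce 66) = 78 d8; tag = H(69 01 7d c0 f5 9f 33 78 d8) = e6d8 ← matches
m3: inner = H(03 6b 17 aa 9f f5 59 f4 51) = 63 fe; tag = H(69 01 7d c0 f5 9f 33 63 fe) = 0cc3

2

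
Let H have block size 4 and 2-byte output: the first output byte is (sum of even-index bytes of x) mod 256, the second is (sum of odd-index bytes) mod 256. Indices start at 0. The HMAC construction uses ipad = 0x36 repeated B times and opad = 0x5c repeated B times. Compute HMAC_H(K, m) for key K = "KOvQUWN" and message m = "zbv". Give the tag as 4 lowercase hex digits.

0c60

Key "KOvQUWN" = 4b 4f 76 51 55 57 4e is 7 bytes > B = 4, so hash it first: H(key) = 64 f7, then zero-pad to 4 bytes: K' = 64 f7 00 00.
K' ⊕ ipad = 52 c1 36 36.  K' ⊕ opad = 38 ab 5c 5c.
Inner input = (K'⊕ipad) ∥ m = 52 c1 36 36 ∥ 7a 62 76.
Inner hash: even-index sum = 376 mod 256 = 120; odd-index sum = 345 mod 256 = 89 → 78 59.
Outer input = (K'⊕opad) ∥ inner = 38 ab 5c 5c ∥ 78 59.
Outer hash (tag): even-index sum = 268 mod 256 = 12; odd-index sum = 352 mod 256 = 96 → 0c 60.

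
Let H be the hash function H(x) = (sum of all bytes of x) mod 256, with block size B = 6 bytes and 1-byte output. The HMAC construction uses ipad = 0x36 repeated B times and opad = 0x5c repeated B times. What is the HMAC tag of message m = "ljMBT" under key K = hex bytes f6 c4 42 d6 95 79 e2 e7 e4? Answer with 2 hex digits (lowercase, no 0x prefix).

Key hex bytes f6 c4 42 d6 95 79 e2 e7 e4 is 9 bytes > B = 6, so hash it first: H(key) = 8d, then zero-pad to 6 bytes: K' = 8d 00 00 00 00 00.
K' ⊕ ipad = bb 36 36 36 36 36.  K' ⊕ opad = d1 5c 5c 5c 5c 5c.
Inner input = (K'⊕ipad) ∥ m = bb 36 36 36 36 36 ∥ 6c 6a 4d 42 54.
Inner hash: sum = 187+54+54+54+54+54+108+106+77+66+84 = 898; mod 256 = 130 → 82.
Outer input = (K'⊕opad) ∥ inner = d1 5c 5c 5c 5c 5c ∥ 82.
Outer hash (tag): sum = 209+92+92+92+92+92+130 = 799; mod 256 = 31 → 1f.

1f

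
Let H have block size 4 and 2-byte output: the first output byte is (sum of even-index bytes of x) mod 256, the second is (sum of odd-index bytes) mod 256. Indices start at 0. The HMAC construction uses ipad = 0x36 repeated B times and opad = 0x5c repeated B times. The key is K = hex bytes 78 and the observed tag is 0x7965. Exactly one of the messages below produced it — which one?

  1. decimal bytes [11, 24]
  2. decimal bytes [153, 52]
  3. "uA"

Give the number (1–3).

3

Key hex bytes 78 is 1 byte ≤ B = 4; zero-pad to 4 bytes: K' = 78 00 00 00.
K' ⊕ ipad = 4e 36 36 36; K' ⊕ opad = 24 5c 5c 5c.
m1: inner = H(4e 36 36 36 0b 18) = 8f 84; tag = H(24 5c 5c 5c 8f 84) = 0f3c
m2: inner = H(4e 36 36 36 99 34) = 1d a0; tag = H(24 5c 5c 5c 1d a0) = 9d58
m3: inner = H(4e 36 36 36 75 41) = f9 ad; tag = H(24 5c 5c 5c f9 ad) = 7965 ← matches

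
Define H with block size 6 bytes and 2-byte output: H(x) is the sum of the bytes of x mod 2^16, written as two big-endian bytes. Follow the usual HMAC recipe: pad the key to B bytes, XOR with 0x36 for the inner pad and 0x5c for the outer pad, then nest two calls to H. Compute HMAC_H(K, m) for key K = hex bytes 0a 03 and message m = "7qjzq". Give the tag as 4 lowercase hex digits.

Key hex bytes 0a 03 is 2 bytes ≤ B = 6; zero-pad to 6 bytes: K' = 0a 03 00 00 00 00.
K' ⊕ ipad = 3c 35 36 36 36 36.  K' ⊕ opad = 56 5f 5c 5c 5c 5c.
Inner input = (K'⊕ipad) ∥ m = 3c 35 36 36 36 36 ∥ 37 71 6a 7a 71.
Inner hash: sum = 60+53+54+54+54+54+55+113+106+122+113 = 838 → 03 46.
Outer input = (K'⊕opad) ∥ inner = 56 5f 5c 5c 5c 5c ∥ 03 46.
Outer hash (tag): sum = 86+95+92+92+92+92+3+70 = 622 → 02 6e.

026e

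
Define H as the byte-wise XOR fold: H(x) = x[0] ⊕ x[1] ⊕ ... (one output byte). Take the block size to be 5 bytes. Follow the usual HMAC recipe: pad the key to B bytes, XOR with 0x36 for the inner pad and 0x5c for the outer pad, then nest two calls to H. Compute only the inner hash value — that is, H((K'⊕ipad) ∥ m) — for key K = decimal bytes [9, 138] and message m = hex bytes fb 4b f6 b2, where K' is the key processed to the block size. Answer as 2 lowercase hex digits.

Key decimal bytes [9, 138] = 09 8a is 2 bytes ≤ B = 5; zero-pad to 5 bytes: K' = 09 8a 00 00 00.
K' ⊕ ipad = 3f bc 36 36 36.
Inner input = 3f bc 36 36 36 ∥ fb 4b f6 b2.
Inner hash: XOR 3f⊕bc⊕36⊕36⊕36⊕fb⊕4b⊕f6⊕b2 = 41.

41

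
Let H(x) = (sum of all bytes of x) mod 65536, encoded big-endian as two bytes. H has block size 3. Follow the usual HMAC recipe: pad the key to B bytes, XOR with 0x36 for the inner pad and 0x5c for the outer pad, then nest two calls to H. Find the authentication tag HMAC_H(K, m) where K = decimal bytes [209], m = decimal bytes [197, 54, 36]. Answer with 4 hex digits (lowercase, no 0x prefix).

01b9

Key decimal bytes [209] = d1 is 1 byte ≤ B = 3; zero-pad to 3 bytes: K' = d1 00 00.
K' ⊕ ipad = e7 36 36.  K' ⊕ opad = 8d 5c 5c.
Inner input = (K'⊕ipad) ∥ m = e7 36 36 ∥ c5 36 24.
Inner hash: sum = 231+54+54+197+54+36 = 626 → 02 72.
Outer input = (K'⊕opad) ∥ inner = 8d 5c 5c ∥ 02 72.
Outer hash (tag): sum = 141+92+92+2+114 = 441 → 01 b9.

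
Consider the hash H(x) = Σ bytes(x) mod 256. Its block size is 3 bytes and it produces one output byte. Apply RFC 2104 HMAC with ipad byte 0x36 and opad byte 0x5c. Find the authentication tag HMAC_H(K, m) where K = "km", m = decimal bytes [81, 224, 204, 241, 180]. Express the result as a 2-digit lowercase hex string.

Key "km" = 6b 6d is 2 bytes ≤ B = 3; zero-pad to 3 bytes: K' = 6b 6d 00.
K' ⊕ ipad = 5d 5b 36.  K' ⊕ opad = 37 31 5c.
Inner input = (K'⊕ipad) ∥ m = 5d 5b 36 ∥ 51 e0 cc f1 b4.
Inner hash: sum = 93+91+54+81+224+204+241+180 = 1168; mod 256 = 144 → 90.
Outer input = (K'⊕opad) ∥ inner = 37 31 5c ∥ 90.
Outer hash (tag): sum = 55+49+92+144 = 340; mod 256 = 84 → 54.

54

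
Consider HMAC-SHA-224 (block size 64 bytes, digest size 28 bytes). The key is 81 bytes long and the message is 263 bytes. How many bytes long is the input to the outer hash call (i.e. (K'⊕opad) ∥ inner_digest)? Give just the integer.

92

Key is 81 > 64 bytes, so it is hashed to 28 bytes then zero-padded to 64: |K'| = 64.
Outer input = (K'⊕opad) ∥ H(inner) → 64 + 28 = 92 bytes.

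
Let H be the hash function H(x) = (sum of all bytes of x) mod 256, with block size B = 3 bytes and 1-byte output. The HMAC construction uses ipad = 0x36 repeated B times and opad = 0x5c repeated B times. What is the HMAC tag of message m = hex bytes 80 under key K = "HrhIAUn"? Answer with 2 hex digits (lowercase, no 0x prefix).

30

Key "HrhIAUn" = 48 72 68 49 41 55 6e is 7 bytes > B = 3, so hash it first: H(key) = 6f, then zero-pad to 3 bytes: K' = 6f 00 00.
K' ⊕ ipad = 59 36 36.  K' ⊕ opad = 33 5c 5c.
Inner input = (K'⊕ipad) ∥ m = 59 36 36 ∥ 80.
Inner hash: sum = 89+54+54+128 = 325; mod 256 = 69 → 45.
Outer input = (K'⊕opad) ∥ inner = 33 5c 5c ∥ 45.
Outer hash (tag): sum = 51+92+92+69 = 304; mod 256 = 48 → 30.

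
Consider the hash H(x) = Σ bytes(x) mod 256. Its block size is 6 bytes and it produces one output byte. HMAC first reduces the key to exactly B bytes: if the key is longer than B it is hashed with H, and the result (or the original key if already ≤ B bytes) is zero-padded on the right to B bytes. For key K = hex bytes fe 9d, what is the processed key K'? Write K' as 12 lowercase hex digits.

fe9d00000000

Key hex bytes fe 9d is 2 bytes ≤ B = 6; zero-pad to 6 bytes: K' = fe 9d 00 00 00 00.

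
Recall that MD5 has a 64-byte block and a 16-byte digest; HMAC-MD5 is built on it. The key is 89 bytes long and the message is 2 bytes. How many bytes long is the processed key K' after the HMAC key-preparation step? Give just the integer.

Key is 89 > 64 bytes, so it is hashed to 16 bytes then zero-padded to 64: |K'| = 64.

64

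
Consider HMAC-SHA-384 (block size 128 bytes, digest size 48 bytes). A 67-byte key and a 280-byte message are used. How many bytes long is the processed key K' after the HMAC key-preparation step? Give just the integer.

Key is 67 ≤ 128 bytes, zero-padded: |K'| = 128.

128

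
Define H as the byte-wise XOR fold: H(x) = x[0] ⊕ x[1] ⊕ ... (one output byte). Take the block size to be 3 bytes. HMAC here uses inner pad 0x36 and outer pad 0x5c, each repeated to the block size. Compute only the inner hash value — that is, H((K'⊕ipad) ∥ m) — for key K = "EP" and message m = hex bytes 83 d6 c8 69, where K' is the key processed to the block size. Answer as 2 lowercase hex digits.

Key "EP" = 45 50 is 2 bytes ≤ B = 3; zero-pad to 3 bytes: K' = 45 50 00.
K' ⊕ ipad = 73 66 36.
Inner input = 73 66 36 ∥ 83 d6 c8 69.
Inner hash: XOR 73⊕66⊕36⊕83⊕d6⊕c8⊕69 = d7.

d7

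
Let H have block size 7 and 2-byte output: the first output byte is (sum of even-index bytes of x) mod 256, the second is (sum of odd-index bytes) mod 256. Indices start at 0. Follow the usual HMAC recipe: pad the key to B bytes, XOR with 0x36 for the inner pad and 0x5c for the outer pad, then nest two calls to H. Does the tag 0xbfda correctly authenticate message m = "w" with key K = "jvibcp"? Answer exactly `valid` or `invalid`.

Key "jvibcp" = 6a 76 69 62 63 70 is 6 bytes ≤ B = 7; zero-pad to 7 bytes: K' = 6a 76 69 62 63 70 00.
K' ⊕ ipad = 5c 40 5f 54 55 46 36; K' ⊕ opad = 36 2a 35 3e 3f 2c 5c.
Inner hash: even-index sum = 326 mod 256 = 70; odd-index sum = 337 mod 256 = 81 → 46 51.
Outer hash (recomputed tag): even-index sum = 343 mod 256 = 87; odd-index sum = 218 mod 256 = 218 → 57 da.
Recomputed tag = 57da; claimed = bfda → mismatch.

invalid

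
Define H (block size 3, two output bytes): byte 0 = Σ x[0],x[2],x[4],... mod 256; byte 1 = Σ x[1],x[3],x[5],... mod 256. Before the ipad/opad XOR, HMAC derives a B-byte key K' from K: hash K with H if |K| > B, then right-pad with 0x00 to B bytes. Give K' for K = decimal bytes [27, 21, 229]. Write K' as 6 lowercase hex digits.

1b15e5

Key decimal bytes [27, 21, 229] = 1b 15 e5 is exactly B = 3 bytes: K' = 1b 15 e5.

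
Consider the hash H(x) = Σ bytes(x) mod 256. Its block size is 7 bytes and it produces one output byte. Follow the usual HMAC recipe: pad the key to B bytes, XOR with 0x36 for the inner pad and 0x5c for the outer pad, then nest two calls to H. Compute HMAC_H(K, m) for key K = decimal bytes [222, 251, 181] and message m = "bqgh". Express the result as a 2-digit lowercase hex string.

Key decimal bytes [222, 251, 181] = de fb b5 is 3 bytes ≤ B = 7; zero-pad to 7 bytes: K' = de fb b5 00 00 00 00.
K' ⊕ ipad = e8 cd 83 36 36 36 36.  K' ⊕ opad = 82 a7 e9 5c 5c 5c 5c.
Inner input = (K'⊕ipad) ∥ m = e8 cd 83 36 36 36 36 ∥ 62 71 67 68.
Inner hash: sum = 232+205+131+54+54+54+54+98+113+103+104 = 1202; mod 256 = 178 → b2.
Outer input = (K'⊕opad) ∥ inner = 82 a7 e9 5c 5c 5c 5c ∥ b2.
Outer hash (tag): sum = 130+167+233+92+92+92+92+178 = 1076; mod 256 = 52 → 34.

34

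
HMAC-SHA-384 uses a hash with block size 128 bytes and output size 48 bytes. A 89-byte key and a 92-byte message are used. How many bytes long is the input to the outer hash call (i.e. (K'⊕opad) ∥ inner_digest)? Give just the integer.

Key is 89 ≤ 128 bytes, zero-padded: |K'| = 128.
Outer input = (K'⊕opad) ∥ H(inner) → 128 + 48 = 176 bytes.

176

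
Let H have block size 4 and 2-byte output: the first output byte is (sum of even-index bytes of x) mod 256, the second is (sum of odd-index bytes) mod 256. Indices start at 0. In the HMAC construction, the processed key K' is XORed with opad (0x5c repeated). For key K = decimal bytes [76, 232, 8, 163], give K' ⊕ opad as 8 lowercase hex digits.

10b454ff

Key decimal bytes [76, 232, 8, 163] = 4c e8 08 a3 is exactly B = 4 bytes: K' = 4c e8 08 a3.
XOR each byte with 0x5c: 4c⊕5c=10, e8⊕5c=b4, 08⊕5c=54, a3⊕5c=ff.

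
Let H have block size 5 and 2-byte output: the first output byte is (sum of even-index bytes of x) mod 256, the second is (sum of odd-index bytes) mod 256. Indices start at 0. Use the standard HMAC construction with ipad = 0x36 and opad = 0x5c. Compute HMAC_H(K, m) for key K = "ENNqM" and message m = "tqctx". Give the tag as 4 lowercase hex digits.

4a8a

Key "ENNqM" = 45 4e 4e 71 4d is exactly B = 5 bytes: K' = 45 4e 4e 71 4d.
K' ⊕ ipad = 73 78 78 47 7b.  K' ⊕ opad = 19 12 12 2d 11.
Inner input = (K'⊕ipad) ∥ m = 73 78 78 47 7b ∥ 74 71 63 74 78.
Inner hash: even-index sum = 587 mod 256 = 75; odd-index sum = 526 mod 256 = 14 → 4b 0e.
Outer input = (K'⊕opad) ∥ inner = 19 12 12 2d 11 ∥ 4b 0e.
Outer hash (tag): even-index sum = 74 mod 256 = 74; odd-index sum = 138 mod 256 = 138 → 4a 8a.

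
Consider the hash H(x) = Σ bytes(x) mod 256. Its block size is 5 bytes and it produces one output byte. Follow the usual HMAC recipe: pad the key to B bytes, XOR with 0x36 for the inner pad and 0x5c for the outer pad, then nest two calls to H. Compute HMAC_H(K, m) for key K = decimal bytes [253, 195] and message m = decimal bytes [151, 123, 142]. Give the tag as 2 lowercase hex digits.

Key decimal bytes [253, 195] = fd c3 is 2 bytes ≤ B = 5; zero-pad to 5 bytes: K' = fd c3 00 00 00.
K' ⊕ ipad = cb f5 36 36 36.  K' ⊕ opad = a1 9f 5c 5c 5c.
Inner input = (K'⊕ipad) ∥ m = cb f5 36 36 36 ∥ 97 7b 8e.
Inner hash: sum = 203+245+54+54+54+151+123+142 = 1026; mod 256 = 2 → 02.
Outer input = (K'⊕opad) ∥ inner = a1 9f 5c 5c 5c ∥ 02.
Outer hash (tag): sum = 161+159+92+92+92+2 = 598; mod 256 = 86 → 56.

56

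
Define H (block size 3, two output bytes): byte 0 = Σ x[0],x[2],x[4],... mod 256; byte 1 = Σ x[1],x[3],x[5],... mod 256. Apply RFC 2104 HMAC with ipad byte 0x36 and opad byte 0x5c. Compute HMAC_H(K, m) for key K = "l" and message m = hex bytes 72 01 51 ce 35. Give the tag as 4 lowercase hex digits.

babb

Key "l" = 6c is 1 byte ≤ B = 3; zero-pad to 3 bytes: K' = 6c 00 00.
K' ⊕ ipad = 5a 36 36.  K' ⊕ opad = 30 5c 5c.
Inner input = (K'⊕ipad) ∥ m = 5a 36 36 ∥ 72 01 51 ce 35.
Inner hash: even-index sum = 351 mod 256 = 95; odd-index sum = 302 mod 256 = 46 → 5f 2e.
Outer input = (K'⊕opad) ∥ inner = 30 5c 5c ∥ 5f 2e.
Outer hash (tag): even-index sum = 186 mod 256 = 186; odd-index sum = 187 mod 256 = 187 → ba bb.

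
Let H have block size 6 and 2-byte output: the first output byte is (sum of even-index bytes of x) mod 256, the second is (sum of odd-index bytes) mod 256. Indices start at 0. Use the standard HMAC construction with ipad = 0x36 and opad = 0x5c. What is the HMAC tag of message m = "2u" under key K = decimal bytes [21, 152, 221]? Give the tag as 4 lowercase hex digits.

Key decimal bytes [21, 152, 221] = 15 98 dd is 3 bytes ≤ B = 6; zero-pad to 6 bytes: K' = 15 98 dd 00 00 00.
K' ⊕ ipad = 23 ae eb 36 36 36.  K' ⊕ opad = 49 c4 81 5c 5c 5c.
Inner input = (K'⊕ipad) ∥ m = 23 ae eb 36 36 36 ∥ 32 75.
Inner hash: even-index sum = 374 mod 256 = 118; odd-index sum = 399 mod 256 = 143 → 76 8f.
Outer input = (K'⊕opad) ∥ inner = 49 c4 81 5c 5c 5c ∥ 76 8f.
Outer hash (tag): even-index sum = 412 mod 256 = 156; odd-index sum = 523 mod 256 = 11 → 9c 0b.

9c0b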